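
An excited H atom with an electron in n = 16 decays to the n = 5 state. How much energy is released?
0.49108 eV

The energy levels are E_n = -13.6057 eV / n².

Energy at n = 16: E_16 = -13.6057 / 16² = -0.05314727 eV
Energy at n = 5: E_5 = -13.6057 / 5² = -0.54422800 eV

For emission (electron falling to lower state), the photon energy is:
E_photon = E_16 - E_5 = |-0.05314727 - (-0.54422800)|
E_photon = 0.49108 eV

This energy is carried away by the emitted photon.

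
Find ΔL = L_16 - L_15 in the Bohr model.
1.05457e-34 J·s (or 1ℏ)

In the Bohr model, L_n = nℏ where ℏ = 1.0545718e-34 J·s.

L_16 = 16ℏ = 1.6873149e-33 J·s
L_15 = 15ℏ = 1.5818577e-33 J·s

ΔL = L_16 - L_15 = (16 - 15)ℏ = 1ℏ
ΔL = 1 × 1.0545718e-34 J·s = 1.05457e-34 J·s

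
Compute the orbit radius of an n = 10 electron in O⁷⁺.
0.66147 nm (or 6.61472 Å)

The Bohr radius formula is:
r_n = n² a₀ / Z

where a₀ = 0.05291772 nm is the Bohr radius.

For O⁷⁺ (Z = 8) at n = 10:
r_10 = 10² × 0.05291772 nm / 8
r_10 = 100 × 0.05291772 nm / 8
r_10 = 5.291772 nm / 8
r_10 = 0.66147 nm

The electron orbits at approximately 0.66147 nm from the nucleus.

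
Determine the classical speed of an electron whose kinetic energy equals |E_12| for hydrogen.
1.82e+05 m/s (or 0.0608% of c)

The binding energy at n = 12 for hydrogen is:
E_12 = -13.6057/12² = -0.0944840 eV
|E_12| = 0.0944840 eV

Convert to Joules:
KE = 0.0944840 eV × (1.602177 × 10⁻¹⁹ J/eV) = 1.5138e-20 J

Using KE = ½mv²:
v = √(2·KE/m_e)
v = √(2 × 1.5138e-20 J / 9.10938 × 10⁻³¹ kg)
v = 1.82e+05 m/s

This is approximately 0.0608% the speed of light.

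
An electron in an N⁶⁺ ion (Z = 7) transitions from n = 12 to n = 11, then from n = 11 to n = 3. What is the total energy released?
69.45 eV

The energy levels of N⁶⁺ are E_n = -13.6057 × 7² / n² eV.

First transition (12 → 11):
ΔE₁ = |E_11 - E_12|
ΔE₁ = |-5.50974628 - (-4.62971736)| = 0.88003 eV

Second transition (11 → 3):
ΔE₂ = |E_3 - E_11|
ΔE₂ = |-74.07547778 - (-5.50974628)| = 68.56573 eV

Total energy released:
E_total = ΔE₁ + ΔE₂ = 0.88003 + 68.56573 = 69.45 eV

Note: This equals the direct transition 12 → 3: 69.45 eV ✓
Energy is conserved regardless of the path taken.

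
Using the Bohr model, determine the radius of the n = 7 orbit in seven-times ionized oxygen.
0.3241 nm (or 3.2412 Å)

The Bohr radius formula is:
r_n = n² a₀ / Z

where a₀ = 0.0529177 nm is the Bohr radius.

For O⁷⁺ (Z = 8) at n = 7:
r_7 = 7² × 0.0529177 nm / 8
r_7 = 49 × 0.0529177 nm / 8
r_7 = 2.59297 nm / 8
r_7 = 0.3241 nm

The electron orbits at approximately 0.3241 nm from the nucleus.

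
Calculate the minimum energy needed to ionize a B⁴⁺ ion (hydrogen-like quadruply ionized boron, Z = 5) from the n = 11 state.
2.811095 eV

The ionization energy is the energy needed to remove the electron completely (n → ∞).

For a hydrogen-like ion with Z = 5, E_n = -13.6057 Z² / n² eV.

At n = 11: E_11 = -13.6057 × 5² / 11² = -2.811095041 eV
At n = ∞: E_∞ = 0 eV

Ionization energy = E_∞ - E_11 = 0 - (-2.811095041) = 2.811095041 eV
Ionization energy ≈ 2.811095 eV

This is also called the binding energy of the electron in state n = 11.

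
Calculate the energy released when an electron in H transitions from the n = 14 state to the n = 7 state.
0.20825 eV

The energy levels are E_n = -13.6057 eV / n².

Energy at n = 14: E_14 = -13.6057 / 14² = -0.06941684 eV
Energy at n = 7: E_7 = -13.6057 / 7² = -0.27766735 eV

For emission (electron falling to lower state), the photon energy is:
E_photon = E_14 - E_7 = |-0.06941684 - (-0.27766735)|
E_photon = 0.20825 eV

This energy is carried away by the emitted photon.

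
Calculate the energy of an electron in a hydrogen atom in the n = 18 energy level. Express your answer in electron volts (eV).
-0.0420 eV

The energy levels of a hydrogen-like atom are given by:
E_n = -13.6057 eV / n²

For n = 18:
E_18 = -13.6057 eV / 18²
E_18 = -13.6057 eV / 324
E_18 = -0.0420 eV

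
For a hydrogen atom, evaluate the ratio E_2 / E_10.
25.000000

Using E_n = -13.6057 Z² / n² eV with Z = 1:

E_2 = -13.6057 / 2² = -13.6057 / 4 = -3.401425000000 eV
E_10 = -13.6057 / 10² = -13.6057 / 100 = -0.136057000000 eV

The ratio is:
E_2/E_10 = (-3.401425000000) / (-0.136057000000)
E_2/E_10 = (-13.6057/4) / (-13.6057/100)
E_2/E_10 = 100/4
E_2/E_10 = 25.000000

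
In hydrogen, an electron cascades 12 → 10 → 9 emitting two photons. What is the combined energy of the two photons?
0.07 eV

The energy levels of hydrogen are E_n = -13.6057 / n² eV.

First transition (12 → 10):
ΔE₁ = |E_10 - E_12|
ΔE₁ = |-0.13605700 - (-0.09448403)| = 0.04157 eV

Second transition (10 → 9):
ΔE₂ = |E_9 - E_10|
ΔE₂ = |-0.16797160 - (-0.13605700)| = 0.03191 eV

Total energy released:
E_total = ΔE₁ + ΔE₂ = 0.04157 + 0.03191 = 0.07 eV

Note: This equals the direct transition 12 → 9: 0.07 eV ✓
Energy is conserved regardless of the path taken.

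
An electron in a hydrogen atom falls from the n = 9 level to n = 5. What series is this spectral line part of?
Pfund series

The spectral series in hydrogen are named based on the final (lower) energy level:
- Lyman series: n_final = 1 (ultraviolet)
- Balmer series: n_final = 2 (visible/near-UV)
- Paschen series: n_final = 3 (infrared)
- Brackett series: n_final = 4 (infrared)
- Pfund series: n_final = 5 (far infrared)

Since this transition ends at n = 5, it belongs to the Pfund series.

For reference, this 9 → 5 line has photon energy
ΔE = 13.6057 eV × (1/5² - 1/9²) = 0.37625640 eV,
corresponding to wavelength λ = hc/ΔE = 1239.84 eV·nm / 0.37625640 eV = 3295.20 nm in the far infrared region.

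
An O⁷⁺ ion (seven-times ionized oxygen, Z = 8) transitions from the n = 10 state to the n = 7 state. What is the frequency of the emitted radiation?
2.19e+15 Hz

First, find the transition energy:
E_10 = -13.6057 × 8² / 10² = -8.70765 eV
E_7 = -13.6057 × 8² / 7² = -17.77071 eV
|ΔE| = |E_7 - E_10| = 9.06306 eV

Convert to Joules: E = 9.06306 eV × (1.602177 × 10⁻¹⁹ J/eV) = 1.4521e-18 J

Using E = hf:
f = E/h = 1.4521e-18 J / (6.62607 × 10⁻³⁴ J·s)
f = 2.19e+15 Hz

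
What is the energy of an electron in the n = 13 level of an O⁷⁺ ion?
-5.15245 eV

For hydrogen-like ions, the energy levels scale with Z²:
E_n = -13.6057 Z² / n² eV

For O⁷⁺ (Z = 8) at n = 13:
E_13 = -13.6057 × 8² / 13²
E_13 = -13.6057 × 64 / 169
E_13 = -870.7648 / 169
E_13 = -5.15245 eV

The energy is 64 times more negative than hydrogen at the same n due to the stronger nuclear charge.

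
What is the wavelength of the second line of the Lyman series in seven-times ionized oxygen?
1.602 nm

The lines of a series are numbered from the longest wavelength (smallest ΔE) outward; the second line is the transition from n = n_f + 2 to n_f.
The Lyman series has all transitions ending at n_f = 1.

For O⁷⁺ (Z = 8), the second line (β-line) is the jump from n = 3 to n = 1:
E_3 = -13.6057 × 8² / 3² = -96.75164 eV
E_1 = -13.6057 × 8² / 1² = -870.76480 eV
ΔE = E_3 - E_1 = 774.01316 eV

λ = hc/E = 1239.84 eV·nm / 774.01316 eV
λ = 1.602 nm

This is the β-line of the Lyman series in O⁷⁺.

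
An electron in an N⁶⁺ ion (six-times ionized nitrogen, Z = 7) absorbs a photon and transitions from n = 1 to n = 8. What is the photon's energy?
656.262 eV

The energy levels of a hydrogen-like atom are E_n = -13.6057 Z² eV / n².

Energy at n = 1: E_1 = -13.6057 × 7² / 1² = -666.679300 eV
Energy at n = 8: E_8 = -13.6057 × 7² / 8² = -10.416864 eV

The excitation energy is the difference:
ΔE = E_8 - E_1
ΔE = -10.416864 - (-666.679300)
ΔE = 656.262 eV

Since this is positive, energy must be absorbed (photon absorption).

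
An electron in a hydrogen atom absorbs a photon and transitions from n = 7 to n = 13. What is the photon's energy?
0.20 eV

The energy levels of a hydrogen-like atom are E_n = -13.6057 eV / n².

Energy at n = 7: E_7 = -13.6057 / 7² = -0.27767 eV
Energy at n = 13: E_13 = -13.6057 / 13² = -0.08051 eV

The excitation energy is the difference:
ΔE = E_13 - E_7
ΔE = -0.08051 - (-0.27767)
ΔE = 0.20 eV

Since this is positive, energy must be absorbed (photon absorption).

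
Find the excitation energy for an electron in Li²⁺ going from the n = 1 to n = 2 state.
91.838475 eV

The energy levels of a hydrogen-like atom are E_n = -13.6057 Z² eV / n².

Energy at n = 1: E_1 = -13.6057 × 3² / 1² = -122.451300000 eV
Energy at n = 2: E_2 = -13.6057 × 3² / 2² = -30.612825000 eV

The excitation energy is the difference:
ΔE = E_2 - E_1
ΔE = -30.612825000 - (-122.451300000)
ΔE = 91.838475 eV

Since this is positive, energy must be absorbed (photon absorption).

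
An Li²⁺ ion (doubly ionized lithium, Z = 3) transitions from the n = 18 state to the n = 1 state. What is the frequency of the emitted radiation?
2.952e+16 Hz

First, find the transition energy:
E_18 = -13.6057 × 3² / 18² = -0.37794 eV
E_1 = -13.6057 × 3² / 1² = -122.45130 eV
|ΔE| = |E_1 - E_18| = 122.07336 eV

Convert to Joules: E = 122.07336 eV × (1.602177 × 10⁻¹⁹ J/eV) = 1.95583e-17 J

Using E = hf:
f = E/h = 1.95583e-17 J / (6.62607 × 10⁻³⁴ J·s)
f = 2.952e+16 Hz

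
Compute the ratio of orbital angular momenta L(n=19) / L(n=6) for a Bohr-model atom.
3.166667

In the Bohr model, L_n = nℏ, so the ratio is purely the ratio of quantum numbers:

L_19/L_6 = 19ℏ / 6ℏ = 19/6 = 3.166667

The angular momentum scales linearly with n.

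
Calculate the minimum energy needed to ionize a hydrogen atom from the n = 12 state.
0.09 eV

The ionization energy is the energy needed to remove the electron completely (n → ∞).

For hydrogen, E_n = -13.6057 eV / n².

At n = 12: E_12 = -13.6057 / 12² = -0.09448 eV
At n = ∞: E_∞ = 0 eV

Ionization energy = E_∞ - E_12 = 0 - (-0.09448) = 0.09448 eV
Ionization energy ≈ 0.09 eV

This is also called the binding energy of the electron in state n = 12.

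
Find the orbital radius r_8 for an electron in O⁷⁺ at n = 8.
0.4233 nm (or 4.2334 Å)

The Bohr radius formula is:
r_n = n² a₀ / Z

where a₀ = 0.0529177 nm is the Bohr radius.

For O⁷⁺ (Z = 8) at n = 8:
r_8 = 8² × 0.0529177 nm / 8
r_8 = 64 × 0.0529177 nm / 8
r_8 = 3.38673 nm / 8
r_8 = 0.4233 nm

The electron orbits at approximately 0.4233 nm from the nucleus.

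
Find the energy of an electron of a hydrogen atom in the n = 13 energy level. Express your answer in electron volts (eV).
-0.080507 eV

The energy levels of a hydrogen-like atom are given by:
E_n = -13.6057 eV / n²

For n = 13:
E_13 = -13.6057 eV / 13²
E_13 = -13.6057 eV / 169
E_13 = -0.080507 eV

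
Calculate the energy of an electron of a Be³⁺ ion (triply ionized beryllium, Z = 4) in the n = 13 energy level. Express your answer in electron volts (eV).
-1.288 eV

The energy levels of a hydrogen-like atom are given by:
E_n = -13.6057 Z² / n² eV  (with Z = 4 for Be³⁺)

For n = 13:
E_13 = -13.6057 × 4² / 13²
E_13 = -13.6057 × 16 / 169
E_13 = -1.288 eV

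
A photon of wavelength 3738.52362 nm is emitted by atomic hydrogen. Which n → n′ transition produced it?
n = 8 → n = 5

First, find the photon energy from the wavelength (hc = 1239.84 eV·nm):
E = hc/λ = 1239.84 eV·nm / 3738.52362 nm = 0.33163894 eV

The energy levels of hydrogen satisfy E_n = -13.6057 / n² eV, so an emission n_i → n_f releases
ΔE = 13.6057 × (1/n_f² − 1/n_i²) eV.

Setting ΔE equal to the photon energy:
1/n_f² − 1/n_i² = 0.33163894 / 13.6057 = 0.024375000

Since 1/n_i² must be positive, we need 1/n_f² > 0.024375000, i.e. n_f ≤ 6. For each allowed n_f, solve n_i = (1/n_f² − 0.024375000)^(−1/2) and check whether it is a whole number:
  n_f = 1: 1/n_i² = 1.000000000 − 0.024375000 = 0.975625000 → n_i = 1.012  (not an integer) ✗
  n_f = 2: 1/n_i² = 0.250000000 − 0.024375000 = 0.225625000 → n_i = 2.105  (not an integer) ✗
  n_f = 3: 1/n_i² = 0.111111111 − 0.024375000 = 0.086736111 → n_i = 3.395  (not an integer) ✗
  n_f = 4: 1/n_i² = 0.062500000 − 0.024375000 = 0.038125000 → n_i = 5.121  (not an integer) ✗
  n_f = 5: 1/n_i² = 0.040000000 − 0.024375000 = 0.015625000 → n_i = 8.000  → integer, n_i = 8 ✓
  n_f = 6: 1/n_i² = 0.027777778 − 0.024375000 = 0.003402778 → n_i = 17.143  (not an integer) ✗

Only n_f = 5 gives an integer upper level, n_i = 8.

The transition is from n = 8 to n = 5 (emission).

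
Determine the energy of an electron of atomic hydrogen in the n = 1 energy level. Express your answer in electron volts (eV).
-13.61 eV

The energy levels of a hydrogen-like atom are given by:
E_n = -13.6057 eV / n²

For n = 1:
E_1 = -13.6057 eV / 1²
E_1 = -13.6057 eV / 1
E_1 = -13.61 eV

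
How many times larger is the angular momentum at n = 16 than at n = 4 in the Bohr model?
4.00

In the Bohr model, L_n = nℏ, so the ratio is purely the ratio of quantum numbers:

L_16/L_4 = 16ℏ / 4ℏ = 16/4 = 4.00

The angular momentum scales linearly with n.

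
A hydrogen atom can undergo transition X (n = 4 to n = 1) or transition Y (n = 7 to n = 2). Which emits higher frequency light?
4 → 1

Calculate the energy for each transition:

Transition 4 → 1:
ΔE₁ = |E_1 - E_4| = |-13.6057/1² - (-13.6057/4²)|
ΔE₁ = |-13.6057000000 - (-0.8503562500)| = 12.7553438 eV

Transition 7 → 2:
ΔE₂ = |E_2 - E_7| = |-13.6057/2² - (-13.6057/7²)|
ΔE₂ = |-3.4014250000 - (-0.2776673469)| = 3.1237577 eV

Since 12.7553438 eV > 3.1237577 eV, the transition 4 → 1 emits the more energetic photon.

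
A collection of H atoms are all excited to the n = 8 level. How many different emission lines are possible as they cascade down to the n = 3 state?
15

The electron can occupy levels n = 3, 4, ..., 8 during de-excitation — that is m = 8 - 3 + 1 = 6 distinct levels.

The number of distinct spectral lines equals the number of ways to choose 2 of these m levels (each pair gives one possible emission transition):

Number of lines = m(m-1)/2 = 6×5/2 = 15

These correspond to all possible transitions between the 6 levels:
8 → 7, 8 → 6, 8 → 5, 8 → 4, 8 → 3, 7 → 6, 7 → 5, 7 → 4...

Each transition produces a photon with a unique energy (and thus wavelength). This count does not depend on Z.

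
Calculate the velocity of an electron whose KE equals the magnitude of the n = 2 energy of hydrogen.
1.09e+06 m/s (or 0.3649% of c)

The binding energy at n = 2 for hydrogen is:
E_2 = -13.6057/2² = -3.401425 eV
|E_2| = 3.401425 eV

Convert to Joules:
KE = 3.401425 eV × (1.602177 × 10⁻¹⁹ J/eV) = 5.4497e-19 J

Using KE = ½mv²:
v = √(2·KE/m_e)
v = √(2 × 5.4497e-19 J / 9.10938 × 10⁻³¹ kg)
v = 1.09e+06 m/s

This is approximately 0.3649% the speed of light.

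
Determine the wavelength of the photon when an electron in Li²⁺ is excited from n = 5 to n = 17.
277.100 nm

First, find the transition energy using E_n = -13.6057 Z² / n² eV:
E_5 = -13.6057 × 3² / 5² = -4.8980520 eV
E_17 = -13.6057 × 3² / 17² = -0.4237069 eV

Photon energy: |ΔE| = |E_17 - E_5| = 4.4743451 eV

Convert to wavelength using E = hc/λ with hc = 1239.84 eV·nm:
λ = hc/E = 1239.84 eV·nm / 4.4743451 eV
λ = 277.100 nm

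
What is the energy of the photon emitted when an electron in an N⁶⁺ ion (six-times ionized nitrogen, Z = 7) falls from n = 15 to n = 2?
163.70681 eV

The energy levels are E_n = -13.6057 Z² eV / n².

Energy at n = 15: E_15 = -13.6057 × 7² / 15² = -2.96301911 eV
Energy at n = 2: E_2 = -13.6057 × 7² / 2² = -166.66982500 eV

For emission (electron falling to lower state), the photon energy is:
E_photon = E_15 - E_2 = |-2.96301911 - (-166.66982500)|
E_photon = 163.70681 eV

This energy is carried away by the emitted photon.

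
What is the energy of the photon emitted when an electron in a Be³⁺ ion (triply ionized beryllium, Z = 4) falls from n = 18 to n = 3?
23.5160 eV

The energy levels are E_n = -13.6057 Z² eV / n².

Energy at n = 18: E_18 = -13.6057 × 4² / 18² = -0.6718864 eV
Energy at n = 3: E_3 = -13.6057 × 4² / 3² = -24.1879111 eV

For emission (electron falling to lower state), the photon energy is:
E_photon = E_18 - E_3 = |-0.6718864 - (-24.1879111)|
E_photon = 23.5160 eV

This energy is carried away by the emitted photon.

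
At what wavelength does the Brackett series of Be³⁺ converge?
91.126513 nm

The series limit corresponds to the transition from n = ∞ to n = 4.
This is the highest energy (shortest wavelength) transition in the Brackett series.

E_∞ = 0 eV
E_4 = -13.6057 × 4² / 4² = -13.60570000 eV

Energy at series limit:
ΔE = E_∞ - E_4 = 0 - (-13.60570000) = 13.60570000 eV
λ = hc/E = 1239.84 eV·nm / 13.60570000 eV = 91.126513 nm

This energy equals the ionization energy from the n = 4 state of Be³⁺.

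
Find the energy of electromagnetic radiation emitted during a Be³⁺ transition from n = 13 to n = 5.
7.42 eV

The energy levels are E_n = -13.6057 Z² eV / n².

Energy at n = 13: E_13 = -13.6057 × 4² / 13² = -1.28811 eV
Energy at n = 5: E_5 = -13.6057 × 4² / 5² = -8.70765 eV

For emission (electron falling to lower state), the photon energy is:
E_photon = E_13 - E_5 = |-1.28811 - (-8.70765)|
E_photon = 7.42 eV

This energy is carried away by the emitted photon.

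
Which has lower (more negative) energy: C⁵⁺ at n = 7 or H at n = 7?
C⁵⁺ at n = 7 (E = -9.99602 eV)

Using E_n = -13.6057 Z² / n² eV:

C⁵⁺ (Z = 6) at n = 7:
E = -13.6057 × 6² / 7² = -13.6057 × 36 / 49 = -9.99602449 eV

H (Z = 1) at n = 7:
E = -13.6057 × 1² / 7² = -13.6057 × 1 / 49 = -0.27766735 eV

Since -9.99602449 eV < -0.27766735 eV,
C⁵⁺ at n = 7 is more tightly bound (requires more energy to ionize).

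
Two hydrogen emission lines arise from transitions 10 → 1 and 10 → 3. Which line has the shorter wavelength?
10 → 1

Calculate the energy for each transition:

Transition 10 → 1:
ΔE₁ = |E_1 - E_10| = |-13.6057/1² - (-13.6057/10²)|
ΔE₁ = |-13.60570000000 - (-0.13605700000)| = 13.46964300 eV

Transition 10 → 3:
ΔE₂ = |E_3 - E_10| = |-13.6057/3² - (-13.6057/10²)|
ΔE₂ = |-1.51174444444 - (-0.13605700000)| = 1.37568744 eV

Since 13.46964300 eV > 1.37568744 eV, the transition 10 → 1 emits the more energetic photon.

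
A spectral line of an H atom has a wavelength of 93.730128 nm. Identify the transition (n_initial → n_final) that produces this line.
n = 6 → n = 1

First, find the photon energy from the wavelength (hc = 1239.84 eV·nm):
E = hc/λ = 1239.84 eV·nm / 93.730128 nm = 13.227764 eV

The energy levels of hydrogen satisfy E_n = -13.6057 / n² eV, so an emission n_i → n_f releases
ΔE = 13.6057 × (1/n_f² − 1/n_i²) eV.

Setting ΔE equal to the photon energy:
1/n_f² − 1/n_i² = 13.227764 / 13.6057 = 0.97222223

Since 1/n_i² must be positive, we need 1/n_f² > 0.97222223, i.e. n_f ≤ 1. For each allowed n_f, solve n_i = (1/n_f² − 0.97222223)^(−1/2) and check whether it is a whole number:
  n_f = 1: 1/n_i² = 1.00000000 − 0.97222223 = 0.02777777 → n_i = 6.000  → integer, n_i = 6 ✓

Only n_f = 1 gives an integer upper level, n_i = 6.

The transition is from n = 6 to n = 1 (emission).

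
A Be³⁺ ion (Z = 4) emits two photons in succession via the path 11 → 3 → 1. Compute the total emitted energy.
215.892 eV

The energy levels of Be³⁺ are E_n = -13.6057 × 4² / n² eV.

First transition (11 → 3):
ΔE₁ = |E_3 - E_11|
ΔE₁ = |-24.187911111 - (-1.799100826)| = 22.388810 eV

Second transition (3 → 1):
ΔE₂ = |E_1 - E_3|
ΔE₂ = |-217.691200000 - (-24.187911111)| = 193.503289 eV

Total energy released:
E_total = ΔE₁ + ΔE₂ = 22.388810 + 193.503289 = 215.892 eV

Note: This equals the direct transition 11 → 1: 215.892 eV ✓
Energy is conserved regardless of the path taken.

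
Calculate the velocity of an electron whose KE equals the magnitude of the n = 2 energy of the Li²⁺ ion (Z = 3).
3.282e+06 m/s (or 1.0946% of c)

The binding energy at n = 2 for Li²⁺ is:
E_2 = -13.6057 × 3²/2² = -30.612825 eV
|E_2| = 30.612825 eV

Convert to Joules:
KE = 30.612825 eV × (1.602177 × 10⁻¹⁹ J/eV) = 4.90472e-18 J

Using KE = ½mv²:
v = √(2·KE/m_e)
v = √(2 × 4.90472e-18 J / 9.10938 × 10⁻³¹ kg)
v = 3.282e+06 m/s

This is approximately 1.0946% the speed of light.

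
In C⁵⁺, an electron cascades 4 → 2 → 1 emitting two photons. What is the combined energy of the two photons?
459.192 eV

The energy levels of C⁵⁺ are E_n = -13.6057 × 6² / n² eV.

First transition (4 → 2):
ΔE₁ = |E_2 - E_4|
ΔE₁ = |-122.451300000 - (-30.612825000)| = 91.838475 eV

Second transition (2 → 1):
ΔE₂ = |E_1 - E_2|
ΔE₂ = |-489.805200000 - (-122.451300000)| = 367.353900 eV

Total energy released:
E_total = ΔE₁ + ΔE₂ = 91.838475 + 367.353900 = 459.192 eV

Note: This equals the direct transition 4 → 1: 459.192 eV ✓
Energy is conserved regardless of the path taken.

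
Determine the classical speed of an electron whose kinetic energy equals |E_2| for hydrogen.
1.094e+06 m/s (or 0.36% of c)

The binding energy at n = 2 for hydrogen is:
E_2 = -13.6057/2² = -3.401425 eV
|E_2| = 3.401425 eV

Convert to Joules:
KE = 3.401425 eV × (1.602177 × 10⁻¹⁹ J/eV) = 5.44968e-19 J

Using KE = ½mv²:
v = √(2·KE/m_e)
v = √(2 × 5.44968e-19 J / 9.10938 × 10⁻³¹ kg)
v = 1.094e+06 m/s

This is approximately 0.36% the speed of light.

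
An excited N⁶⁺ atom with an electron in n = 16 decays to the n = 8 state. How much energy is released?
7.813 eV

The energy levels are E_n = -13.6057 Z² eV / n².

Energy at n = 16: E_16 = -13.6057 × 7² / 16² = -2.604216 eV
Energy at n = 8: E_8 = -13.6057 × 7² / 8² = -10.416864 eV

For emission (electron falling to lower state), the photon energy is:
E_photon = E_16 - E_8 = |-2.604216 - (-10.416864)|
E_photon = 7.813 eV

This energy is carried away by the emitted photon.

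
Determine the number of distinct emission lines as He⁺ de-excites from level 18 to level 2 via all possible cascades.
136

The electron can occupy levels n = 2, 3, ..., 18 during de-excitation — that is m = 18 - 2 + 1 = 17 distinct levels.

The number of distinct spectral lines equals the number of ways to choose 2 of these m levels (each pair gives one possible emission transition):

Number of lines = m(m-1)/2 = 17×16/2 = 136

These correspond to all possible transitions between the 17 levels:
18 → 17, 18 → 16, 18 → 15, 18 → 14, 18 → 13, 18 → 12, 18 → 11, 18 → 10...

Each transition produces a photon with a unique energy (and thus wavelength). This count does not depend on Z.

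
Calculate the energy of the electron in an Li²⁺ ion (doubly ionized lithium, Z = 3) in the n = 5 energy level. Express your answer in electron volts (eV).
-4.90 eV

The energy levels of a hydrogen-like atom are given by:
E_n = -13.6057 Z² / n² eV  (with Z = 3 for Li²⁺)

For n = 5:
E_5 = -13.6057 × 3² / 5²
E_5 = -13.6057 × 9 / 25
E_5 = -4.90 eV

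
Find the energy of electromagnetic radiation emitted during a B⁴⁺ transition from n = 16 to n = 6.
8.120 eV

The energy levels are E_n = -13.6057 Z² eV / n².

Energy at n = 16: E_16 = -13.6057 × 5² / 16² = -1.328682 eV
Energy at n = 6: E_6 = -13.6057 × 5² / 6² = -9.448403 eV

For emission (electron falling to lower state), the photon energy is:
E_photon = E_16 - E_6 = |-1.328682 - (-9.448403)|
E_photon = 8.120 eV

This energy is carried away by the emitted photon.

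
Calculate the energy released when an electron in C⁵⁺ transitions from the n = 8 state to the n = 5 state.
11.93900 eV

The energy levels are E_n = -13.6057 Z² eV / n².

Energy at n = 8: E_8 = -13.6057 × 6² / 8² = -7.65320625 eV
Energy at n = 5: E_5 = -13.6057 × 6² / 5² = -19.59220800 eV

For emission (electron falling to lower state), the photon energy is:
E_photon = E_8 - E_5 = |-7.65320625 - (-19.59220800)|
E_photon = 11.93900 eV

This energy is carried away by the emitted photon.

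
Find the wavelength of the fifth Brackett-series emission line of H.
1816.92 nm

The lines of a series are numbered from the longest wavelength (smallest ΔE) outward; the fifth line is the transition from n = n_f + 5 to n_f.
The Brackett series has all transitions ending at n_f = 4.

For H, the fifth line (ε-line) is the jump from n = 9 to n = 4:
E_9 = -13.6057 / 9² = -0.16797160 eV
E_4 = -13.6057 / 4² = -0.85035625 eV
ΔE = E_9 - E_4 = 0.68238465 eV

λ = hc/E = 1239.84 eV·nm / 0.68238465 eV
λ = 1816.92 nm

This is the ε-line of the Brackett series in H.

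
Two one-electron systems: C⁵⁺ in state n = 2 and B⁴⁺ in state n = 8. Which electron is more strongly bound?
C⁵⁺ at n = 2 (E = -122.45130 eV)

Using E_n = -13.6057 Z² / n² eV:

C⁵⁺ (Z = 6) at n = 2:
E = -13.6057 × 6² / 2² = -13.6057 × 36 / 4 = -122.45130000 eV

B⁴⁺ (Z = 5) at n = 8:
E = -13.6057 × 5² / 8² = -13.6057 × 25 / 64 = -5.31472656 eV

Since -122.45130000 eV < -5.31472656 eV,
C⁵⁺ at n = 2 is more tightly bound (requires more energy to ionize).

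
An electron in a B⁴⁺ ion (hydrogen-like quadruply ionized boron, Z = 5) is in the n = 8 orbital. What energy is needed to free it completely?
5.31 eV

The ionization energy is the energy needed to remove the electron completely (n → ∞).

For a hydrogen-like ion with Z = 5, E_n = -13.6057 Z² / n² eV.

At n = 8: E_8 = -13.6057 × 5² / 8² = -5.31473 eV
At n = ∞: E_∞ = 0 eV

Ionization energy = E_∞ - E_8 = 0 - (-5.31473) = 5.31473 eV
Ionization energy ≈ 5.31 eV

This is also called the binding energy of the electron in state n = 8.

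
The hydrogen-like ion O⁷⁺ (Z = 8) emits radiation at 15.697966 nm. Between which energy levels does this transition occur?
n = 7 → n = 3

First, find the photon energy from the wavelength (hc = 1239.84 eV·nm):
E = hc/λ = 1239.84 eV·nm / 15.697966 nm = 78.980933 eV

The energy levels of O⁷⁺ satisfy E_n = -13.6057 × 8² / n² eV, so an emission n_i → n_f releases
ΔE = 13.6057 × 8² × (1/n_f² − 1/n_i²) eV.

Setting ΔE equal to the photon energy:
1/n_f² − 1/n_i² = 78.980933 / (13.6057 × 8²) = 0.090702946

Since 1/n_i² must be positive, we need 1/n_f² > 0.090702946, i.e. n_f ≤ 3. For each allowed n_f, solve n_i = (1/n_f² − 0.090702946)^(−1/2) and check whether it is a whole number:
  n_f = 1: 1/n_i² = 1.000000000 − 0.090702946 = 0.909297054 → n_i = 1.049  (not an integer) ✗
  n_f = 2: 1/n_i² = 0.250000000 − 0.090702946 = 0.159297054 → n_i = 2.506  (not an integer) ✗
  n_f = 3: 1/n_i² = 0.111111111 − 0.090702946 = 0.020408165 → n_i = 7.000  → integer, n_i = 7 ✓

Only n_f = 3 gives an integer upper level, n_i = 7.

The transition is from n = 7 to n = 3 (emission).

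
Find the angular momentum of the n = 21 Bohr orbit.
2.2146e-33 J·s (or 21ℏ)

In the Bohr model, angular momentum is quantized:
L = nℏ

where ℏ = h/(2π) = 1.054572e-34 J·s

For n = 21:
L = 21 × 1.054572e-34 J·s
L = 2.2146e-33 J·s

This can also be written as L = 21ℏ.
The angular momentum is an integer multiple of the reduced Planck constant.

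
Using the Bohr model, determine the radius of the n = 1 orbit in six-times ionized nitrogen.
0.0076 nm (or 0.0756 Å)

The Bohr radius formula is:
r_n = n² a₀ / Z

where a₀ = 0.0529177 nm is the Bohr radius.

For N⁶⁺ (Z = 7) at n = 1:
r_1 = 1² × 0.0529177 nm / 7
r_1 = 1 × 0.0529177 nm / 7
r_1 = 0.05292 nm / 7
r_1 = 0.0076 nm

The electron orbits at approximately 0.0076 nm from the nucleus.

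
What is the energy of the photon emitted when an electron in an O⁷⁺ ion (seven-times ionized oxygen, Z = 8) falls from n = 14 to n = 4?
49.980122 eV

The energy levels are E_n = -13.6057 Z² eV / n².

Energy at n = 14: E_14 = -13.6057 × 8² / 14² = -4.442677551 eV
Energy at n = 4: E_4 = -13.6057 × 8² / 4² = -54.422800000 eV

For emission (electron falling to lower state), the photon energy is:
E_photon = E_14 - E_4 = |-4.442677551 - (-54.422800000)|
E_photon = 49.980122 eV

This energy is carried away by the emitted photon.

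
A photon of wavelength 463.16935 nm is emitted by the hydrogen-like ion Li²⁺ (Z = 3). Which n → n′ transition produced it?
n = 13 → n = 6

First, find the photon energy from the wavelength (hc = 1239.84 eV·nm):
E = hc/λ = 1239.84 eV·nm / 463.16935 nm = 2.6768611 eV

The energy levels of Li²⁺ satisfy E_n = -13.6057 × 3² / n² eV, so an emission n_i → n_f releases
ΔE = 13.6057 × 3² × (1/n_f² − 1/n_i²) eV.

Setting ΔE equal to the photon energy:
1/n_f² − 1/n_i² = 2.6768611 / (13.6057 × 3²) = 0.021860618

Since 1/n_i² must be positive, we need 1/n_f² > 0.021860618, i.e. n_f ≤ 6. For each allowed n_f, solve n_i = (1/n_f² − 0.021860618)^(−1/2) and check whether it is a whole number:
  n_f = 1: 1/n_i² = 1.000000000 − 0.021860618 = 0.978139382 → n_i = 1.011  (not an integer) ✗
  n_f = 2: 1/n_i² = 0.250000000 − 0.021860618 = 0.228139382 → n_i = 2.094  (not an integer) ✗
  n_f = 3: 1/n_i² = 0.111111111 − 0.021860618 = 0.089250493 → n_i = 3.347  (not an integer) ✗
  n_f = 4: 1/n_i² = 0.062500000 − 0.021860618 = 0.040639382 → n_i = 4.961  (not an integer) ✗
  n_f = 5: 1/n_i² = 0.040000000 − 0.021860618 = 0.018139382 → n_i = 7.425  (not an integer) ✗
  n_f = 6: 1/n_i² = 0.027777778 − 0.021860618 = 0.005917160 → n_i = 13.000  → integer, n_i = 13 ✓

Only n_f = 6 gives an integer upper level, n_i = 13.

The transition is from n = 13 to n = 6 (emission).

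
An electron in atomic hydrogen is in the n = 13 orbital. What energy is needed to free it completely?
0.081 eV

The ionization energy is the energy needed to remove the electron completely (n → ∞).

For hydrogen, E_n = -13.6057 eV / n².

At n = 13: E_13 = -13.6057 / 13² = -0.080507 eV
At n = ∞: E_∞ = 0 eV

Ionization energy = E_∞ - E_13 = 0 - (-0.080507) = 0.080507 eV
Ionization energy ≈ 0.081 eV

This is also called the binding energy of the electron in state n = 13.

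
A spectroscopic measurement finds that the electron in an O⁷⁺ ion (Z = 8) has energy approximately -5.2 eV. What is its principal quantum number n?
n = 13

The exact energy levels follow E_n = -13.6057 Z² / n² eV with Z = 8.

The measured value (-5.2 eV) is reported to only 2 significant figures, so we must test candidate n values and see which one matches to that precision.

Candidate energies:
  n = 11:  E = -13.6057 × 8² / 11² = -7.196403 eV
  n = 12:  E = -13.6057 × 8² / 12² = -6.046978 eV
  n = 13:  E = -13.6057 × 8² / 13² = -5.152454 eV  ← matches
  n = 14:  E = -13.6057 × 8² / 14² = -4.442678 eV
  n = 15:  E = -13.6057 × 8² / 15² = -3.870066 eV

Checking against the measurement of -5.2 eV (2 sig figs), only n = 13 agrees:
E_13 = -5.152454 eV, which rounds to -5.2 eV ✓

Therefore n = 13.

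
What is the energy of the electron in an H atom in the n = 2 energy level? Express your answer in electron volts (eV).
-3.40143 eV

The energy levels of a hydrogen-like atom are given by:
E_n = -13.6057 eV / n²

For n = 2:
E_2 = -13.6057 eV / 2²
E_2 = -13.6057 eV / 4
E_2 = -3.40143 eV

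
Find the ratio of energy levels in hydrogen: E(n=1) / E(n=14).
196.000

Using E_n = -13.6057 Z² / n² eV with Z = 1:

E_1 = -13.6057 / 1² = -13.6057 / 1 = -13.605700000 eV
E_14 = -13.6057 / 14² = -13.6057 / 196 = -0.069416837 eV

The ratio is:
E_1/E_14 = (-13.605700000) / (-0.069416837)
E_1/E_14 = (-13.6057/1) / (-13.6057/196)
E_1/E_14 = 196/1
E_1/E_14 = 196.000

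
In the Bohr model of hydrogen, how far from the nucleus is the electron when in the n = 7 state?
2.592968 nm (or 25.929683 Å)

The Bohr radius formula is:
r_n = n² a₀ / Z

where a₀ = 0.052917721 nm is the Bohr radius.

For H (Z = 1) at n = 7:
r_7 = 7² × 0.052917721 nm / 1
r_7 = 49 × 0.052917721 nm / 1
r_7 = 2.5929683 nm / 1
r_7 = 2.592968 nm

The electron orbits at approximately 2.592968 nm from the nucleus.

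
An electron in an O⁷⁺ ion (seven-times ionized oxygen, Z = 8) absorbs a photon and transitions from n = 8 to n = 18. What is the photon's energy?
10.9182 eV

The energy levels of a hydrogen-like atom are E_n = -13.6057 Z² eV / n².

Energy at n = 8: E_8 = -13.6057 × 8² / 8² = -13.6057000 eV
Energy at n = 18: E_18 = -13.6057 × 8² / 18² = -2.6875457 eV

The excitation energy is the difference:
ΔE = E_18 - E_8
ΔE = -2.6875457 - (-13.6057000)
ΔE = 10.9182 eV

Since this is positive, energy must be absorbed (photon absorption).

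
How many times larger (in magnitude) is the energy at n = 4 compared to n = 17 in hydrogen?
18.06250

Using E_n = -13.6057 Z² / n² eV with Z = 1:

E_4 = -13.6057 / 4² = -13.6057 / 16 = -0.85035625000 eV
E_17 = -13.6057 / 17² = -13.6057 / 289 = -0.04707854671 eV

The ratio is:
E_4/E_17 = (-0.85035625000) / (-0.04707854671)
E_4/E_17 = (-13.6057/16) / (-13.6057/289)
E_4/E_17 = 289/16
E_4/E_17 = 18.06250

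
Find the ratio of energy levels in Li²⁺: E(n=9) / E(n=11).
1.49

Using E_n = -13.6057 Z² / n² eV with Z = 3:

E_9 = -13.6057 × 3² / 9² = -122.4513 / 81 = -1.51174444 eV
E_11 = -13.6057 × 3² / 11² = -122.4513 / 121 = -1.01199421 eV

The ratio is:
E_9/E_11 = (-1.51174444) / (-1.01199421)
E_9/E_11 = (-122.4513/81) / (-122.4513/121)
E_9/E_11 = 121/81
E_9/E_11 = 1.49
(Note: the Z² factors cancel in the ratio.)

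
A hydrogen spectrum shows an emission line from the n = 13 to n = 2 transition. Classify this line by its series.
Balmer series

The spectral series in hydrogen are named based on the final (lower) energy level:
- Lyman series: n_final = 1 (ultraviolet)
- Balmer series: n_final = 2 (visible/near-UV)
- Paschen series: n_final = 3 (infrared)
- Brackett series: n_final = 4 (infrared)
- Pfund series: n_final = 5 (far infrared)

Since this transition ends at n = 2, it belongs to the Balmer series.

For reference, this 13 → 2 line has photon energy
ΔE = 13.6057 eV × (1/2² - 1/13²) = 3.320918 eV,
corresponding to wavelength λ = hc/ΔE = 1239.84 eV·nm / 3.320918 eV = 373.34 nm in the visible/near-UV region.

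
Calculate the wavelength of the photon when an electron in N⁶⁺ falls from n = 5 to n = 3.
26.152379 nm

First, find the transition energy using E_n = -13.6057 Z² / n² eV:
E_5 = -13.6057 × 7² / 5² = -26.66717200 eV
E_3 = -13.6057 × 7² / 3² = -74.07547778 eV

Photon energy: |ΔE| = |E_3 - E_5| = 47.40830578 eV

Convert to wavelength using E = hc/λ with hc = 1239.84 eV·nm:
λ = hc/E = 1239.84 eV·nm / 47.40830578 eV
λ = 26.152379 nm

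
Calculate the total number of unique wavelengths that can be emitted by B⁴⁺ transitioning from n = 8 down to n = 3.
15

The electron can occupy levels n = 3, 4, ..., 8 during de-excitation — that is m = 8 - 3 + 1 = 6 distinct levels.

The number of distinct spectral lines equals the number of ways to choose 2 of these m levels (each pair gives one possible emission transition):

Number of lines = m(m-1)/2 = 6×5/2 = 15

These correspond to all possible transitions between the 6 levels:
8 → 7, 8 → 6, 8 → 5, 8 → 4, 8 → 3, 7 → 6, 7 → 5, 7 → 4...

Each transition produces a photon with a unique energy (and thus wavelength). This count does not depend on Z.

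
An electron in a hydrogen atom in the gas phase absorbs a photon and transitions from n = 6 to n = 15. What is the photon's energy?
0.317 eV

The energy levels of a hydrogen-like atom are E_n = -13.6057 eV / n².

Energy at n = 6: E_6 = -13.6057 / 6² = -0.377936 eV
Energy at n = 15: E_15 = -13.6057 / 15² = -0.060470 eV

The excitation energy is the difference:
ΔE = E_15 - E_6
ΔE = -0.060470 - (-0.377936)
ΔE = 0.317 eV

Since this is positive, energy must be absorbed (photon absorption).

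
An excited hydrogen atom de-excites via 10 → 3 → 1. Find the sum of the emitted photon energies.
13.46964 eV

The energy levels of hydrogen are E_n = -13.6057 / n² eV.

First transition (10 → 3):
ΔE₁ = |E_3 - E_10|
ΔE₁ = |-1.51174444444 - (-0.13605700000)| = 1.37568744 eV

Second transition (3 → 1):
ΔE₂ = |E_1 - E_3|
ΔE₂ = |-13.60570000000 - (-1.51174444444)| = 12.09395556 eV

Total energy released:
E_total = ΔE₁ + ΔE₂ = 1.37568744 + 12.09395556 = 13.46964 eV

Note: This equals the direct transition 10 → 1: 13.46964 eV ✓
Energy is conserved regardless of the path taken.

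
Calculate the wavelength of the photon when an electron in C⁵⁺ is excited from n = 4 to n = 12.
45.56 nm

First, find the transition energy using E_n = -13.6057 Z² / n² eV:
E_4 = -13.6057 × 6² / 4² = -30.6128 eV
E_12 = -13.6057 × 6² / 12² = -3.4014 eV

Photon energy: |ΔE| = |E_12 - E_4| = 27.2114 eV

Convert to wavelength using E = hc/λ with hc = 1239.84 eV·nm:
λ = hc/E = 1239.84 eV·nm / 27.2114 eV
λ = 45.56 nm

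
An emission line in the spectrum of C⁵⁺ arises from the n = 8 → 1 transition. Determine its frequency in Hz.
1.17e+17 Hz

First, find the transition energy:
E_8 = -13.6057 × 6² / 8² = -7.6532 eV
E_1 = -13.6057 × 6² / 1² = -489.8052 eV
|ΔE| = |E_1 - E_8| = 482.1520 eV

Convert to Joules: E = 482.1520 eV × (1.602177 × 10⁻¹⁹ J/eV) = 7.7249e-17 J

Using E = hf:
f = E/h = 7.7249e-17 J / (6.62607 × 10⁻³⁴ J·s)
f = 1.17e+17 Hz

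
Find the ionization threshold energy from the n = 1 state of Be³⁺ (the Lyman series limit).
217.6912 eV

The series limit corresponds to the transition from n = ∞ to n = 1.
This is the highest energy (shortest wavelength) transition in the Lyman series.

E_∞ = 0 eV
E_1 = -13.6057 × 4² / 1² = -217.6912 eV

Energy at series limit:
ΔE = E_∞ - E_1 = 0 - (-217.6912) = 217.6912 eV

This energy equals the ionization energy from the n = 1 state of Be³⁺.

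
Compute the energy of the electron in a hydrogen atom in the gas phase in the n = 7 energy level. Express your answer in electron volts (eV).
-0.277667 eV

The energy levels of a hydrogen-like atom are given by:
E_n = -13.6057 eV / n²

For n = 7:
E_7 = -13.6057 eV / 7²
E_7 = -13.6057 eV / 49
E_7 = -0.277667 eV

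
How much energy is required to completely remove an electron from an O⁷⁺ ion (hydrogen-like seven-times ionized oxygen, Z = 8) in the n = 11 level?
7.1964 eV

The ionization energy is the energy needed to remove the electron completely (n → ∞).

For a hydrogen-like ion with Z = 8, E_n = -13.6057 Z² / n² eV.

At n = 11: E_11 = -13.6057 × 8² / 11² = -7.1964033 eV
At n = ∞: E_∞ = 0 eV

Ionization energy = E_∞ - E_11 = 0 - (-7.1964033) = 7.1964033 eV
Ionization energy ≈ 7.1964 eV

This is also called the binding energy of the electron in state n = 11.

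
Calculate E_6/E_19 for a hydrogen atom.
10.028

Using E_n = -13.6057 Z² / n² eV with Z = 1:

E_6 = -13.6057 / 6² = -13.6057 / 36 = -0.377936111 eV
E_19 = -13.6057 / 19² = -13.6057 / 361 = -0.037688920 eV

The ratio is:
E_6/E_19 = (-0.377936111) / (-0.037688920)
E_6/E_19 = (-13.6057/36) / (-13.6057/361)
E_6/E_19 = 361/36
E_6/E_19 = 10.028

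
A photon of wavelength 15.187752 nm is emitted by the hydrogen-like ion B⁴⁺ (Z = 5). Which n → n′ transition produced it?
n = 10 → n = 2

First, find the photon energy from the wavelength (hc = 1239.84 eV·nm):
E = hc/λ = 1239.84 eV·nm / 15.187752 nm = 81.634201 eV

The energy levels of B⁴⁺ satisfy E_n = -13.6057 × 5² / n² eV, so an emission n_i → n_f releases
ΔE = 13.6057 × 5² × (1/n_f² − 1/n_i²) eV.

Setting ΔE equal to the photon energy:
1/n_f² − 1/n_i² = 81.634201 / (13.6057 × 5²) = 0.24000000

Since 1/n_i² must be positive, we need 1/n_f² > 0.24000000, i.e. n_f ≤ 2. For each allowed n_f, solve n_i = (1/n_f² − 0.24000000)^(−1/2) and check whether it is a whole number:
  n_f = 1: 1/n_i² = 1.00000000 − 0.24000000 = 0.76000000 → n_i = 1.147  (not an integer) ✗
  n_f = 2: 1/n_i² = 0.25000000 − 0.24000000 = 0.01000000 → n_i = 10.000  → integer, n_i = 10 ✓

Only n_f = 2 gives an integer upper level, n_i = 10.

The transition is from n = 10 to n = 2 (emission).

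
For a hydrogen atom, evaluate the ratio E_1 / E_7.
49.00000

Using E_n = -13.6057 Z² / n² eV with Z = 1:

E_1 = -13.6057 / 1² = -13.6057 / 1 = -13.60570000000 eV
E_7 = -13.6057 / 7² = -13.6057 / 49 = -0.27766734694 eV

The ratio is:
E_1/E_7 = (-13.60570000000) / (-0.27766734694)
E_1/E_7 = (-13.6057/1) / (-13.6057/49)
E_1/E_7 = 49/1
E_1/E_7 = 49.00000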